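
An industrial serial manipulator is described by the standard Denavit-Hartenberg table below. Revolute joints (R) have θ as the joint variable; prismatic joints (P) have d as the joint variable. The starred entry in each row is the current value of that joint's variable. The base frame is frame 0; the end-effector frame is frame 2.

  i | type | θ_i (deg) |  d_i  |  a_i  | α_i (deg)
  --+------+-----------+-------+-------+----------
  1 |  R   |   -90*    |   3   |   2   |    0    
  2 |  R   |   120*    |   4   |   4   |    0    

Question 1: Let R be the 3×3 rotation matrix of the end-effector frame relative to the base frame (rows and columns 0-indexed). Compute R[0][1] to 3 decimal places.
End-effector y-axis (col 1 of R) = (-0.5000,0.8660,0.0000)
R[0][1] = -0.5000

-0.500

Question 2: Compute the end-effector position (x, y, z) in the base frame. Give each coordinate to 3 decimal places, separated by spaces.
after link 1: o_1 = (0.0000, -2.0000, 3.0000)
after link 2: o_2 = (3.4641, -0.0000, 7.0000)

3.464 -0.000 7.000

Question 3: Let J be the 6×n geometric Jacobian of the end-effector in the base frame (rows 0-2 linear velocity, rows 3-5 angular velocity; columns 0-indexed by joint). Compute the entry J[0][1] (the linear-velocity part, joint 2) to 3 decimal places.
-2.000

axis z_1 = (0.0000,0.0000,1.0000); lever o_n−o_1 = (3.4641,2.0000,4.0000)
cross product → J_v[:, 1] = (-2.0000,3.4641,0.0000)
J_ω[:, 1] = z_1
entry J[0][1] = -2.0000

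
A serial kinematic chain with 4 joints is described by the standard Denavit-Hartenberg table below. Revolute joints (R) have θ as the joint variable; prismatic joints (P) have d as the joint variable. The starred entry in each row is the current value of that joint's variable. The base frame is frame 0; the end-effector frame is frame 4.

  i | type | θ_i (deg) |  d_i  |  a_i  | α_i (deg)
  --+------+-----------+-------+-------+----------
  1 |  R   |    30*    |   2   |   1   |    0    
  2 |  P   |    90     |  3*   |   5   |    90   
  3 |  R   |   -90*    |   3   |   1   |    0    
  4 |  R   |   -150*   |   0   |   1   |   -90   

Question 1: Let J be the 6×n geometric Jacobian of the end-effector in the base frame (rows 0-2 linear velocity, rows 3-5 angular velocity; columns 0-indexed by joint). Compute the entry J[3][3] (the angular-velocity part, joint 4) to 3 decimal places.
axis z_3 = (0.8660,0.5000,0.0000); lever o_n−o_3 = (0.2500,-0.4330,0.8660)
cross product → J_v[:, 3] = (0.4330,-0.7500,-0.5000)
J_ω[:, 3] = z_3
entry J[3][3] = 0.8660

0.866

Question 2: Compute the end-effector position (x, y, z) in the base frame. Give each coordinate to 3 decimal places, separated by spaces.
1.214 5.897 4.866

after link 1: o_1 = (0.8660, 0.5000, 2.0000)
after link 2: o_2 = (-1.6340, 4.8301, 5.0000)
after link 3: o_3 = (0.9641, 6.3301, 4.0000)
after link 4: o_4 = (1.2141, 5.8971, 4.8660)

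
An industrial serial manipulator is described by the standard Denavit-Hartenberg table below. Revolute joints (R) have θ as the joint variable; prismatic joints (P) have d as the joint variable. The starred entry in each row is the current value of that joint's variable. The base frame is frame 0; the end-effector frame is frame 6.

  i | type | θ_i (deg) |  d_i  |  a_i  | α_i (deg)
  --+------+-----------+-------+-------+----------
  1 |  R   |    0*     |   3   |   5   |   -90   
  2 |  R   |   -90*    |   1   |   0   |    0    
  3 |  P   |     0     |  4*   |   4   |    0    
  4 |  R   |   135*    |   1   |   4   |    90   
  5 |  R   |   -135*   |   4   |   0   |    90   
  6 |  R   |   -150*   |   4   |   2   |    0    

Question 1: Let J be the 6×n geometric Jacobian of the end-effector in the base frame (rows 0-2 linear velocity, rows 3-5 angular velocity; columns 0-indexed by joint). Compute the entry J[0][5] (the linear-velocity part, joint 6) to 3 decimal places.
axis z_5 = (-0.5000,0.7071,0.5000); lever o_n−o_5 = (-1.8411,4.0532,0.4269)
cross product → J_v[:, 5] = (-1.7247,-0.7071,-0.7247)
J_ω[:, 5] = z_5
entry J[0][5] = -1.7247

-1.725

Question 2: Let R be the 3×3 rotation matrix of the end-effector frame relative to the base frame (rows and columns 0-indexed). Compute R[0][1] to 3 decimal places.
End-effector y-axis (col 1 of R) = (-0.8624,-0.3536,-0.3624)
R[0][1] = -0.8624

-0.862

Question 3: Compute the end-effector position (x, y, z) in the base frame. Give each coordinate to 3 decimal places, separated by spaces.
after link 1: o_1 = (5.0000, 0.0000, 3.0000)
after link 2: o_2 = (5.0000, 1.0000, 3.0000)
after link 3: o_3 = (5.0000, 5.0000, 7.0000)
after link 4: o_4 = (7.8284, 6.0000, 4.1716)
after link 5: o_5 = (10.6569, 6.0000, 7.0000)
after link 6: o_6 = (8.8158, 10.0532, 7.4269)

8.816 10.053 7.427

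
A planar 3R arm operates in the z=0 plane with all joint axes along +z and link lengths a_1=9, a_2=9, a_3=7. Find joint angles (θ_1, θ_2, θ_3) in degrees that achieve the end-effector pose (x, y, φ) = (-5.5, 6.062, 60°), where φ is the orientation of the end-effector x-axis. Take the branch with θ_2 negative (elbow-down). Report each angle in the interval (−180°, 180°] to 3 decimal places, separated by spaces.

-119.999 -120.000 -60.001

wrist centre = target − a_3·(cos φ, sin φ) = (-9.0000, -0.0002)
cos θ_2 = (81.0000−9²−9²)/(2·9·9) = -0.5000; θ_2 = -120.0000° (elbow-down)
β = atan2(-0.0002,-9.0000) = -179.9989°; ψ = atan2(-7.7942,4.5000) = -60.0000°
θ_1 = β − ψ = -119.9989°
θ_3 = φ − θ_1 − θ_2 = -60.0011° (wrapped to (-180°,180°])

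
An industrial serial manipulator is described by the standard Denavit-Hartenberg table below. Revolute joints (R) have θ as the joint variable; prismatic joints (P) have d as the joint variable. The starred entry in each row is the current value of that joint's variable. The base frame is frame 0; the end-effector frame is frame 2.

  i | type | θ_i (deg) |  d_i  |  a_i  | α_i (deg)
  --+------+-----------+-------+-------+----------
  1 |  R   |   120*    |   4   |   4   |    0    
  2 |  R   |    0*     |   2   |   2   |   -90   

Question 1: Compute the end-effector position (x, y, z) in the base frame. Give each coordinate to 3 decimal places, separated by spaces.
-3.000 5.196 6.000

after link 1: o_1 = (-2.0000, 3.4641, 4.0000)
after link 2: o_2 = (-3.0000, 5.1962, 6.0000)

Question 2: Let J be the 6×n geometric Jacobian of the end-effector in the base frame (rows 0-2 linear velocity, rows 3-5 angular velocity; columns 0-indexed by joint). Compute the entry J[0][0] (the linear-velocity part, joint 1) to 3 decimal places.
axis z_0 = ẑ; lever o_n−o_0 = (-3.0000,5.1962,6.0000)
cross product → J_v[:, 0] = (-5.1962,-3.0000,0.0000)
J_ω[:, 0] = z_0
entry J[0][0] = -5.1962

-5.196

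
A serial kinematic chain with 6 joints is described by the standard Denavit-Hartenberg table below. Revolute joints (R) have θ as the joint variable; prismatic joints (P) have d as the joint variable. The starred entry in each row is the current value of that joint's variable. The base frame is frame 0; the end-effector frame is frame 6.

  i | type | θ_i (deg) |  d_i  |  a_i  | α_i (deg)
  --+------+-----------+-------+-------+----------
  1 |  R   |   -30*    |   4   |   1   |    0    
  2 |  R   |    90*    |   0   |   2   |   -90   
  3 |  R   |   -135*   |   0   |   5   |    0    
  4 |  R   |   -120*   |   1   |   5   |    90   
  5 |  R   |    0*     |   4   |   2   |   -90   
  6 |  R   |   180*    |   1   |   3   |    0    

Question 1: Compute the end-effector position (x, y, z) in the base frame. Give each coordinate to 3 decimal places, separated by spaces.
after link 1: o_1 = (0.8660, -0.5000, 4.0000)
after link 2: o_2 = (1.8660, 1.2321, 4.0000)
after link 3: o_3 = (0.0983, -1.8298, 7.5355)
after link 4: o_4 = (-1.4148, -2.4505, 2.7059)
after link 5: o_5 = (0.2582, 0.4472, -0.2612)
after link 6: o_6 = (-0.2196, 1.6197, 2.6366)

-0.220 1.620 2.637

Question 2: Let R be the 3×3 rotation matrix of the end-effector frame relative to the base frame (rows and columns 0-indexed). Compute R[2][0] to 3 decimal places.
0.966

End-effector x-axis (col 0 of R) = (0.1294,0.2241,0.9659)
R[2][0] = 0.9659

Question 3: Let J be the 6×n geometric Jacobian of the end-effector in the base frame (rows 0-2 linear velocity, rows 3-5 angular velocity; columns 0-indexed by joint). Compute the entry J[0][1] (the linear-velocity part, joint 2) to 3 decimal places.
axis z_1 = (0.0000,0.0000,1.0000); lever o_n−o_1 = (-1.0856,2.1197,-1.3634)
cross product → J_v[:, 1] = (-2.1197,-1.0856,0.0000)
J_ω[:, 1] = z_1
entry J[0][1] = -2.1197

-2.120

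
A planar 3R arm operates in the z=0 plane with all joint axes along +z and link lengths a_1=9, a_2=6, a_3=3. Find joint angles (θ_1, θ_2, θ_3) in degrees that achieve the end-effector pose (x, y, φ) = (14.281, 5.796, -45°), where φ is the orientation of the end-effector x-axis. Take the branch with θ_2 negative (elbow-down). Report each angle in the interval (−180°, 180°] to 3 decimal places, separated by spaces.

wrist centre = target − a_3·(cos φ, sin φ) = (12.1597, 7.9173)
cos θ_2 = (210.5418−9²−6²)/(2·9·6) = 0.8661; θ_2 = -29.9883° (elbow-down)
β = atan2(7.9173,12.1597) = 33.0687°; ψ = atan2(-2.9989,14.1968) = -11.9279°
θ_1 = β − ψ = 44.9965°
θ_3 = φ − θ_1 − θ_2 = -60.0082° (wrapped to (-180°,180°])

44.997 -29.988 -60.008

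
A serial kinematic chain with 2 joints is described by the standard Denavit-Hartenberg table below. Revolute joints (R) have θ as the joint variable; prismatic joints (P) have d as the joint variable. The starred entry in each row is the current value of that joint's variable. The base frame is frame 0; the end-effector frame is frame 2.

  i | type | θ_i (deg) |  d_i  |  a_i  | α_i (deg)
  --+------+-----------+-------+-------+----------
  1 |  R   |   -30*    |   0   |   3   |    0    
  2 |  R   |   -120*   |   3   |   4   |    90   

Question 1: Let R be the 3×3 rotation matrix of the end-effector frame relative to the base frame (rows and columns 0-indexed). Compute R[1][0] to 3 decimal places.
End-effector x-axis (col 0 of R) = (-0.8660,-0.5000,0.0000)
R[1][0] = -0.5000

-0.500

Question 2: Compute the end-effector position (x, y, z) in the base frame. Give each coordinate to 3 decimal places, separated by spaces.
after link 1: o_1 = (2.5981, -1.5000, 0.0000)
after link 2: o_2 = (-0.8660, -3.5000, 3.0000)

-0.866 -3.500 3.000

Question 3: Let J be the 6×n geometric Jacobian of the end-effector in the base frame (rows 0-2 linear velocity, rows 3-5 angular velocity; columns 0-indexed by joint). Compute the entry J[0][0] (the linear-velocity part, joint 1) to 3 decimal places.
3.500

axis z_0 = ẑ; lever o_n−o_0 = (-0.8660,-3.5000,3.0000)
cross product → J_v[:, 0] = (3.5000,-0.8660,0.0000)
J_ω[:, 0] = z_0
entry J[0][0] = 3.5000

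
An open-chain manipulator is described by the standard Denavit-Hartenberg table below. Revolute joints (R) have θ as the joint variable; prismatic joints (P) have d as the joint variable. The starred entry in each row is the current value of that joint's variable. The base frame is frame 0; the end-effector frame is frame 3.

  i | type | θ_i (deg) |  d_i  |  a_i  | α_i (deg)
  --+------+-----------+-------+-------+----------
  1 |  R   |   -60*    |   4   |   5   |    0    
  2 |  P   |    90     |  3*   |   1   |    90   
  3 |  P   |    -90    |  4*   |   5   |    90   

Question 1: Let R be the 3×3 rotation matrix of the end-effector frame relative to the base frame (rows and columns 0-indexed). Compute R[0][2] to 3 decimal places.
End-effector z-axis (col 2 of R) = (-0.8660,-0.5000,-0.0000)
R[0][2] = -0.8660

-0.866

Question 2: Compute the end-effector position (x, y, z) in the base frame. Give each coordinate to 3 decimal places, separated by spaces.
after link 1: o_1 = (2.5000, -4.3301, 4.0000)
after link 2: o_2 = (3.3660, -3.8301, 7.0000)
after link 3: o_3 = (5.3660, -7.2942, 2.0000)

5.366 -7.294 2.000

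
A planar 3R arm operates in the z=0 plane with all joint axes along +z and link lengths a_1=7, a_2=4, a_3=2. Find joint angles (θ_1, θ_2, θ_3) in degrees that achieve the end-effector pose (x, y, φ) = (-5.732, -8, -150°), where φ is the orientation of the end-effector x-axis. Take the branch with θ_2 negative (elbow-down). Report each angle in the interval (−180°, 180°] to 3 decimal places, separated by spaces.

wrist centre = target − a_3·(cos φ, sin φ) = (-3.9999, -7.0000)
cos θ_2 = (64.9996−7²−4²)/(2·7·4) = -0.0000; θ_2 = -90.0004° (elbow-down)
β = atan2(-7.0000,-3.9999) = -119.7446°; ψ = atan2(-4.0000,7.0000) = -29.7450°
θ_1 = β − ψ = -89.9996°
θ_3 = φ − θ_1 − θ_2 = 30.0000° (wrapped to (-180°,180°])

-90.000 -90.000 30.000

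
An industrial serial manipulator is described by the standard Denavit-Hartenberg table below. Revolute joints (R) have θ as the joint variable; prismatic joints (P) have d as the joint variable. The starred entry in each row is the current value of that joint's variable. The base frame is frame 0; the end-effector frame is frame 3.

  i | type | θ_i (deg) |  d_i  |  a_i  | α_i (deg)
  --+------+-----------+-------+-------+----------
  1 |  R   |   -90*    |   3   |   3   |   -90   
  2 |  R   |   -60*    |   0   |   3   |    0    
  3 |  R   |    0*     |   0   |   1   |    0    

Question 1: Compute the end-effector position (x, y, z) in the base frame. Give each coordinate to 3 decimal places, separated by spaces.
after link 1: o_1 = (0.0000, -3.0000, 3.0000)
after link 2: o_2 = (0.0000, -4.5000, 5.5981)
after link 3: o_3 = (0.0000, -5.0000, 6.4641)

0.000 -5.000 6.464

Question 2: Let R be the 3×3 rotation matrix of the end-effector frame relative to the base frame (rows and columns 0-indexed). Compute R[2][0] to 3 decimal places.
0.866

End-effector x-axis (col 0 of R) = (-0.0000,-0.5000,0.8660)
R[2][0] = 0.8660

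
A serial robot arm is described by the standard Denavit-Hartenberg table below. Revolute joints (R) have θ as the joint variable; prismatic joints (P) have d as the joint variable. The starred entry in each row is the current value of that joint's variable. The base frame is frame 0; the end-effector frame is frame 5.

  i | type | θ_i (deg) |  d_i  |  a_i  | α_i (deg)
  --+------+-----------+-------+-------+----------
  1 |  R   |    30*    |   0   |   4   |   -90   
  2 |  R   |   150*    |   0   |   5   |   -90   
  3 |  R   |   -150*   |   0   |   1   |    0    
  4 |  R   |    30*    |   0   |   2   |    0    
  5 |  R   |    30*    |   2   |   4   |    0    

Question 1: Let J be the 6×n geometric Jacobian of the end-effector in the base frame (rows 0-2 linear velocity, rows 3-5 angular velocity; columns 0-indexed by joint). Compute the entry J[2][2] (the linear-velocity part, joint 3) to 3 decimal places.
-3.116

axis z_2 = (-0.4330,-0.2500,0.8660); lever o_n−o_2 = (-2.5825,5.7051,2.6651)
cross product → J_v[:, 2] = (-5.6071,-1.0825,-3.1160)
J_ω[:, 2] = z_2
entry J[2][2] = -3.1160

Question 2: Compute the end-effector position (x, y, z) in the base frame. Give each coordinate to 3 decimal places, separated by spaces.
after link 1: o_1 = (3.4641, 2.0000, 0.0000)
after link 2: o_2 = (-0.2859, -0.1651, -2.5000)
after link 3: o_3 = (0.1136, 0.6429, -2.0670)
after link 4: o_4 = (-0.0024, 2.5760, -1.5670)
after link 5: o_5 = (-2.8684, 5.5401, 0.1651)

-2.868 5.540 0.165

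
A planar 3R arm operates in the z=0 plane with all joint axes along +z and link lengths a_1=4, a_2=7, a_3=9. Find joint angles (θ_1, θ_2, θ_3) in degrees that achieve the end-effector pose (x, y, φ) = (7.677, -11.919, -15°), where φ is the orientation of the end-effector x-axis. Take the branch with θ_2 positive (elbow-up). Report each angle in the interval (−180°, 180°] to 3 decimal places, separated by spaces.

-135.003 60.007 59.996

wrist centre = target − a_3·(cos φ, sin φ) = (-1.0163, -9.5896)
cos θ_2 = (92.9939−4²−7²)/(2·4·7) = 0.4999; θ_2 = 60.0072° (elbow-up)
β = atan2(-9.5896,-1.0163) = -96.0498°; ψ = atan2(6.0626,7.4992) = 38.9532°
θ_1 = β − ψ = -135.0029°
θ_3 = φ − θ_1 − θ_2 = 59.9957° (wrapped to (-180°,180°])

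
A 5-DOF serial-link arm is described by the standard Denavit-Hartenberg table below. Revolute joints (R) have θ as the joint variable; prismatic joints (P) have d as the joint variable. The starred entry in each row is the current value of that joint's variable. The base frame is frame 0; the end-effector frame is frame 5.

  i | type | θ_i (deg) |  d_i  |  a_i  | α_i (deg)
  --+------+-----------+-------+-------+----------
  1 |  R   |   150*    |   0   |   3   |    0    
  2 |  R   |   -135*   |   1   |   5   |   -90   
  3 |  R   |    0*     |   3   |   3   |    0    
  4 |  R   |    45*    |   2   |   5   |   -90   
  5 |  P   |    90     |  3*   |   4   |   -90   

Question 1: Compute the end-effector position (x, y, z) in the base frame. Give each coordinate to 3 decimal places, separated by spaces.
6.237 4.903 -4.657

after link 1: o_1 = (-2.5981, 1.5000, 0.0000)
after link 2: o_2 = (2.2316, 2.7941, 1.0000)
after link 3: o_3 = (4.3529, 6.4683, 1.0000)
after link 4: o_4 = (7.2503, 9.3152, -2.5355)
after link 5: o_5 = (6.2365, 4.9025, -4.6569)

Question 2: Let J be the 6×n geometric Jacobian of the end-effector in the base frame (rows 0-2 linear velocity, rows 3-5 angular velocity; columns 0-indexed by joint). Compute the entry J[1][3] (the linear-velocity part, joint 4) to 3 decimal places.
axis z_3 = (-0.2588,0.9659,0.0000); lever o_n−o_3 = (1.8837,-1.5658,-5.6569)
cross product → J_v[:, 3] = (-5.4641,-1.4641,-1.4142)
J_ω[:, 3] = z_3
entry J[1][3] = -1.4641

-1.464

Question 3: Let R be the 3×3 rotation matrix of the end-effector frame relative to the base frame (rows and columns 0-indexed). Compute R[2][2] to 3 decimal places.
0.707

End-effector z-axis (col 2 of R) = (-0.6830,-0.1830,0.7071)
R[2][2] = 0.7071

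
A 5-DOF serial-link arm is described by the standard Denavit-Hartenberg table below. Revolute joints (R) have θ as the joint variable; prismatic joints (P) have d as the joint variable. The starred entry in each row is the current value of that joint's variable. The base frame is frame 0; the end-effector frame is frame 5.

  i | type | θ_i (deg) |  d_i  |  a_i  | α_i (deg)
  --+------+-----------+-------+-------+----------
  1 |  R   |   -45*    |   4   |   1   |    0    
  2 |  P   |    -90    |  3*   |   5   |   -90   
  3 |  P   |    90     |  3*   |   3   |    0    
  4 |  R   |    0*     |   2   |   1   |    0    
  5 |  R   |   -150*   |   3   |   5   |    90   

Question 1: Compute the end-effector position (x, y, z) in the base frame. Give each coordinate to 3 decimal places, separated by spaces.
1.061 -11.667 7.330

after link 1: o_1 = (0.7071, -0.7071, 4.0000)
after link 2: o_2 = (-2.8284, -4.2426, 7.0000)
after link 3: o_3 = (-0.7071, -6.3640, 4.0000)
after link 4: o_4 = (0.7071, -7.7782, 3.0000)
after link 5: o_5 = (1.0607, -11.6673, 7.3301)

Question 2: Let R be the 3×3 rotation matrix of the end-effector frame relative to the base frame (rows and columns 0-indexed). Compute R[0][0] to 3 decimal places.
End-effector x-axis (col 0 of R) = (-0.3536,-0.3536,0.8660)
R[0][0] = -0.3536

-0.354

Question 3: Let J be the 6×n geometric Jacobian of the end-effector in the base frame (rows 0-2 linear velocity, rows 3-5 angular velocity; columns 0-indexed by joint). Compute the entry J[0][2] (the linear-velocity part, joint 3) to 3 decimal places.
0.707

prismatic axis z_2 = (0.7071,-0.7071,0.0000)
J_v[:, 2] = z_2; J_ω[:, 2] = (0,0,0)
entry J[0][2] = 0.7071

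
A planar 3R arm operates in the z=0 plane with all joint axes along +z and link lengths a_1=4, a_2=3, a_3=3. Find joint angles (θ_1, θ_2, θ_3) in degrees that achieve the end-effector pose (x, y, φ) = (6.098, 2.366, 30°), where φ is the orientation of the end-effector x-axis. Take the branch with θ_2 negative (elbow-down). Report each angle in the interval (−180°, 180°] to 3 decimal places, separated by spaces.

wrist centre = target − a_3·(cos φ, sin φ) = (3.4999, 0.8660)
cos θ_2 = (12.9994−4²−3²)/(2·4·3) = -0.5000; θ_2 = -120.0016° (elbow-down)
β = atan2(0.8660,3.4999) = 13.8978°; ψ = atan2(-2.5980,2.4999) = -46.1025°
θ_1 = β − ψ = 60.0003°
θ_3 = φ − θ_1 − θ_2 = 90.0013° (wrapped to (-180°,180°])

60.000 -120.002 90.001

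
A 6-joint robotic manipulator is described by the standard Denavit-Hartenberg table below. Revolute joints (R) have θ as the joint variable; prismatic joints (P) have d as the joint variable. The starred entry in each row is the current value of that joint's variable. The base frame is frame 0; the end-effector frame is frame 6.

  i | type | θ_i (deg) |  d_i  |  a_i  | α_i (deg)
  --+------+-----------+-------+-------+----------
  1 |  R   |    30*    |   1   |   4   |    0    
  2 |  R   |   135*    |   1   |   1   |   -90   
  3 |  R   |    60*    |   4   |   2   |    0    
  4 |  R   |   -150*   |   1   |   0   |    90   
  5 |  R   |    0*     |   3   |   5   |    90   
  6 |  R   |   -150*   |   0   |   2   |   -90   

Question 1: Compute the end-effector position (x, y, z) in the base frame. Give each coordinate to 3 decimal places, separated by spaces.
after link 1: o_1 = (3.4641, 2.0000, 1.0000)
after link 2: o_2 = (2.4982, 2.2588, 2.0000)
after link 3: o_3 = (0.4970, -1.3461, 0.2679)
after link 4: o_4 = (0.2382, -2.3120, 0.2679)
after link 5: o_5 = (3.1359, -3.0884, 5.2679)
after link 6: o_6 = (2.1700, -2.8296, 3.5359)

2.170 -2.830 3.536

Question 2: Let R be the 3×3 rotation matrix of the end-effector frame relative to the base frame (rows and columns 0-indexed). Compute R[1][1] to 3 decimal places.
End-effector y-axis (col 1 of R) = (-0.2588,-0.9659,0.0000)
R[1][1] = -0.9659

-0.966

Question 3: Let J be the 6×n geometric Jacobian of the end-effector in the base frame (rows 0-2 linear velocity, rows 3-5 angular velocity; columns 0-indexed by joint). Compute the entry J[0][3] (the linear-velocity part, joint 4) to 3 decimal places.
axis z_3 = (-0.2588,-0.9659,0.0000); lever o_n−o_3 = (1.6730,-1.4836,3.2679)
cross product → J_v[:, 3] = (-3.1566,0.8458,2.0000)
J_ω[:, 3] = z_3
entry J[0][3] = -3.1566

-3.157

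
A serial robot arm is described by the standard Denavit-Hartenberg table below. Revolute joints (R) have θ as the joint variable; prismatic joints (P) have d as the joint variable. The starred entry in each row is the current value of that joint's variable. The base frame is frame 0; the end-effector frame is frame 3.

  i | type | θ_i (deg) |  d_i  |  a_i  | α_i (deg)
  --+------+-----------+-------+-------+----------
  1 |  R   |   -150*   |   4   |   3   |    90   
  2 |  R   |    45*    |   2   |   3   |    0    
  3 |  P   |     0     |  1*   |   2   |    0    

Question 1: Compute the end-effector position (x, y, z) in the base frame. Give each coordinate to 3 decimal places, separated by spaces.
after link 1: o_1 = (-2.5981, -1.5000, 4.0000)
after link 2: o_2 = (-5.4352, -0.8286, 6.1213)
after link 3: o_3 = (-7.1599, -0.6697, 7.5355)

-7.160 -0.670 7.536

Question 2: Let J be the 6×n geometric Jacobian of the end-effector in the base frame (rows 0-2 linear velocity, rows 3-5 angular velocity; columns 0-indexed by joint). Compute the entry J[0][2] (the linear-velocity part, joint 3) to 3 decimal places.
-0.500

prismatic axis z_2 = (-0.5000,0.8660,0.0000)
J_v[:, 2] = z_2; J_ω[:, 2] = (0,0,0)
entry J[0][2] = -0.5000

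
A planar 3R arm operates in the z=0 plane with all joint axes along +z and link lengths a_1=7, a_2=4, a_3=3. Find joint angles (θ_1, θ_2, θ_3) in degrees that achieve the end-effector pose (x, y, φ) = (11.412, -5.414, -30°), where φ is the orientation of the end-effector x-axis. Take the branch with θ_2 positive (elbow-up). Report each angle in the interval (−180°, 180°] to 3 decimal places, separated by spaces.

wrist centre = target − a_3·(cos φ, sin φ) = (8.8139, -3.9140)
cos θ_2 = (93.0046−7²−4²)/(2·7·4) = 0.5001; θ_2 = 59.9945° (elbow-up)
β = atan2(-3.9140,8.8139) = -23.9446°; ψ = atan2(3.4639,9.0003) = 21.0500°
θ_1 = β − ψ = -44.9945°
θ_3 = φ − θ_1 − θ_2 = -45.0000° (wrapped to (-180°,180°])

-44.995 59.995 -45.000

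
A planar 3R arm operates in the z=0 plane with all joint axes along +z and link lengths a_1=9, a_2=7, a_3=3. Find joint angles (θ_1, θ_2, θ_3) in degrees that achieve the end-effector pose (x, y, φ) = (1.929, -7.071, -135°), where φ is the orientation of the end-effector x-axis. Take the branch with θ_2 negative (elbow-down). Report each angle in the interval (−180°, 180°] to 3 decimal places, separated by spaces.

0.001 -135.000 -0.001

wrist centre = target − a_3·(cos φ, sin φ) = (4.0503, -4.9497)
cos θ_2 = (40.9044−9²−7²)/(2·9·7) = -0.7071; θ_2 = -135.0001° (elbow-down)
β = atan2(-4.9497,4.0503) = -50.7066°; ψ = atan2(-4.9497,4.0502) = -50.7074°
θ_1 = β − ψ = 0.0009°
θ_3 = φ − θ_1 − θ_2 = -0.0008° (wrapped to (-180°,180°])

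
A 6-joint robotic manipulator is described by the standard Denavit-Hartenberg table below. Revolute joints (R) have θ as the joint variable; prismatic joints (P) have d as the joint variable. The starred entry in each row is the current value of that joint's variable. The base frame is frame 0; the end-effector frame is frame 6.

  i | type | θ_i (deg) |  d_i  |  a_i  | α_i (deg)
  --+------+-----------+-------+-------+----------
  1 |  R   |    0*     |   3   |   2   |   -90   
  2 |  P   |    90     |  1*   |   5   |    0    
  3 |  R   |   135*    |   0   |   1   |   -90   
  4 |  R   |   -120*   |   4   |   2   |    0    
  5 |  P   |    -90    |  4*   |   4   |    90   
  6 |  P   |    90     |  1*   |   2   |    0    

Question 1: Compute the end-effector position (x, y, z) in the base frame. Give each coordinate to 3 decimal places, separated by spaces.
11.167 -0.134 2.975

after link 1: o_1 = (2.0000, 0.0000, 3.0000)
after link 2: o_2 = (2.0000, 1.0000, -2.0000)
after link 3: o_3 = (1.2929, 1.0000, -1.2929)
after link 4: o_4 = (4.8284, 2.7321, 0.8284)
after link 5: o_5 = (10.1063, 0.7321, 1.2074)
after link 6: o_6 = (11.1670, -0.1340, 2.9751)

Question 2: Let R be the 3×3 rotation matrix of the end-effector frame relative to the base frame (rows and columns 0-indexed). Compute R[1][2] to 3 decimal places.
-0.866

End-effector z-axis (col 2 of R) = (-0.3536,-0.8660,0.3536)
R[1][2] = -0.8660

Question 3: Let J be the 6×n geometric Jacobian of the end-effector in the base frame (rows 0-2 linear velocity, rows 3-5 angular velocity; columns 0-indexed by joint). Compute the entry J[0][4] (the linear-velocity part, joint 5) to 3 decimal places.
prismatic axis z_4 = (0.7071,0.0000,0.7071)
J_v[:, 4] = z_4; J_ω[:, 4] = (0,0,0)
entry J[0][4] = 0.7071

0.707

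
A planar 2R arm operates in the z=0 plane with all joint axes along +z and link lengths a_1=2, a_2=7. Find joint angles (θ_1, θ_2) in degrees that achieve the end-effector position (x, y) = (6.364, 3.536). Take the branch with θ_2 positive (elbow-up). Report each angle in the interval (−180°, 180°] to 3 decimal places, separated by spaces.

-44.990 89.992

cos θ_2 = (53.0038−2²−7²)/(2·2·7) = 0.0001; θ_2 = 89.9922° (elbow-up)
β = atan2(3.5360,6.3640) = 29.0577°; ψ = atan2(7.0000,2.0009) = 74.0474°
θ_1 = β − ψ = -44.9898°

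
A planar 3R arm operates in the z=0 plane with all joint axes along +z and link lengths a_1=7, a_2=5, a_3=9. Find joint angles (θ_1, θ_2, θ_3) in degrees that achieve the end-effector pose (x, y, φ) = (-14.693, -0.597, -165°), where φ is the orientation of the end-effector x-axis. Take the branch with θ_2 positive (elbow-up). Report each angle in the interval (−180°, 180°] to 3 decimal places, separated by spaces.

119.996 120.003 -44.999

wrist centre = target − a_3·(cos φ, sin φ) = (-5.9997, 1.7324)
cos θ_2 = (38.9971−7²−5²)/(2·7·5) = -0.5000; θ_2 = 120.0027° (elbow-up)
β = atan2(1.7324,-5.9997) = 163.8942°; ψ = atan2(4.3300,4.4998) = 43.8984°
θ_1 = β − ψ = 119.9958°
θ_3 = φ − θ_1 − θ_2 = -44.9985° (wrapped to (-180°,180°])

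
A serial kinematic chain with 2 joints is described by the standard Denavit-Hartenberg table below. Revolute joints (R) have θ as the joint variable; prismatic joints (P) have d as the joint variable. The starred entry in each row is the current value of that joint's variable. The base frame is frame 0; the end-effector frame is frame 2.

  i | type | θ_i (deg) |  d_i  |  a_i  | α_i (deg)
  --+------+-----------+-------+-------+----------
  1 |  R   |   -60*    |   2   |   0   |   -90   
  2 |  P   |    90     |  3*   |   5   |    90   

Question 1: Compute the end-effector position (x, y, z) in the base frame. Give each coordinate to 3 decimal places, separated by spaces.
2.598 1.500 -3.000

after link 1: o_1 = (0.0000, 0.0000, 2.0000)
after link 2: o_2 = (2.5981, 1.5000, -3.0000)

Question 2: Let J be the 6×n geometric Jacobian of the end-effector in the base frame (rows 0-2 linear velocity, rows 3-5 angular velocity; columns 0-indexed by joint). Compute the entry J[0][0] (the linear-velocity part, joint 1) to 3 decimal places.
axis z_0 = ẑ; lever o_n−o_0 = (2.5981,1.5000,-3.0000)
cross product → J_v[:, 0] = (-1.5000,2.5981,0.0000)
J_ω[:, 0] = z_0
entry J[0][0] = -1.5000

-1.500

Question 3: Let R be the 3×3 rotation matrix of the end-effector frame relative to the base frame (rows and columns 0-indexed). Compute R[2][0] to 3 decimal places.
End-effector x-axis (col 0 of R) = (0.0000,-0.0000,-1.0000)
R[2][0] = -1.0000

-1.000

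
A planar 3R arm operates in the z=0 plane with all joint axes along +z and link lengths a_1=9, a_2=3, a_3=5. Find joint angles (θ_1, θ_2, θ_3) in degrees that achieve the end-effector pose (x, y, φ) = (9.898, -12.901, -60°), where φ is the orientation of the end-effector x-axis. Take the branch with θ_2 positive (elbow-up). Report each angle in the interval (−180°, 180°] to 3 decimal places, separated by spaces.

-59.998 44.990 -44.993

wrist centre = target − a_3·(cos φ, sin φ) = (7.3980, -8.5709)
cos θ_2 = (128.1903−9²−3²)/(2·9·3) = 0.7072; θ_2 = 44.9902° (elbow-up)
β = atan2(-8.5709,7.3980) = -49.2007°; ψ = atan2(2.1210,11.1217) = 10.7969°
θ_1 = β − ψ = -59.9976°
θ_3 = φ − θ_1 − θ_2 = -44.9926° (wrapped to (-180°,180°])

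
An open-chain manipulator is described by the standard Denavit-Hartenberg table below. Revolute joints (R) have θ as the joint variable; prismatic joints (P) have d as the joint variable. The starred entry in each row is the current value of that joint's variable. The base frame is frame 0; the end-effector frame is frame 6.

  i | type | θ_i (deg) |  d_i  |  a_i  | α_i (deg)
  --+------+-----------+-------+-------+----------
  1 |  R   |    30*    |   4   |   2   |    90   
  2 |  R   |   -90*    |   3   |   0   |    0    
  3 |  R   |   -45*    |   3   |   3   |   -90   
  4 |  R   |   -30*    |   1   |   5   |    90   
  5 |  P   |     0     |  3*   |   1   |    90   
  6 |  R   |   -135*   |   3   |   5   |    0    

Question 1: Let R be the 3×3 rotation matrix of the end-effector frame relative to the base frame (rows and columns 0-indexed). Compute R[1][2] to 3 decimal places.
-0.354

End-effector z-axis (col 2 of R) = (-0.6124,-0.3536,0.7071)
R[1][2] = -0.3536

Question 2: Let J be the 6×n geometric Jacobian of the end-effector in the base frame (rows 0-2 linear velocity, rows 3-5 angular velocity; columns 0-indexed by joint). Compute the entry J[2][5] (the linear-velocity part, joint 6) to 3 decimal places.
axis z_5 = (-0.6124,-0.3536,0.7071); lever o_n−o_5 = (-3.4595,3.5795,3.0364)
cross product → J_v[:, 5] = (-3.6046,-0.5868,-3.4151)
J_ω[:, 5] = z_5
entry J[2][5] = -3.4151

-3.415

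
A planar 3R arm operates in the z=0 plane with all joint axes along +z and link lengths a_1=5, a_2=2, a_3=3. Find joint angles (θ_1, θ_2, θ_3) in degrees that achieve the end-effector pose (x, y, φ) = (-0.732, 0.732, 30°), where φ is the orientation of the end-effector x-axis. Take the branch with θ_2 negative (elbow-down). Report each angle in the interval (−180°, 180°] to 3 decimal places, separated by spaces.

wrist centre = target − a_3·(cos φ, sin φ) = (-3.3301, -0.7680)
cos θ_2 = (11.6792−5²−2²)/(2·5·2) = -0.8660; θ_2 = -150.0015° (elbow-down)
β = atan2(-0.7680,-3.3301) = -167.0132°; ψ = atan2(-1.0000,3.2679) = -17.0136°
θ_1 = β − ψ = -149.9996°
θ_3 = φ − θ_1 − θ_2 = -29.9989° (wrapped to (-180°,180°])

-150.000 -150.001 -29.999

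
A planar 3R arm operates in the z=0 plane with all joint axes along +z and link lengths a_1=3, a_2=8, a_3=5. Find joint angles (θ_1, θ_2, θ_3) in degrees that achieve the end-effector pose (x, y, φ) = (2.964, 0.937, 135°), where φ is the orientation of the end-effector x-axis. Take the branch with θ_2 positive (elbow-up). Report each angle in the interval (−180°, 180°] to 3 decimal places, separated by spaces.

-120.010 120.005 135.005

wrist centre = target − a_3·(cos φ, sin φ) = (6.4995, -2.5985)
cos θ_2 = (48.9963−3²−8²)/(2·3·8) = -0.5001; θ_2 = 120.0051° (elbow-up)
β = atan2(-2.5985,6.4995) = -21.7917°; ψ = atan2(6.9278,-1.0006) = 98.2186°
θ_1 = β − ψ = -120.0103°
θ_3 = φ − θ_1 − θ_2 = 135.0052° (wrapped to (-180°,180°])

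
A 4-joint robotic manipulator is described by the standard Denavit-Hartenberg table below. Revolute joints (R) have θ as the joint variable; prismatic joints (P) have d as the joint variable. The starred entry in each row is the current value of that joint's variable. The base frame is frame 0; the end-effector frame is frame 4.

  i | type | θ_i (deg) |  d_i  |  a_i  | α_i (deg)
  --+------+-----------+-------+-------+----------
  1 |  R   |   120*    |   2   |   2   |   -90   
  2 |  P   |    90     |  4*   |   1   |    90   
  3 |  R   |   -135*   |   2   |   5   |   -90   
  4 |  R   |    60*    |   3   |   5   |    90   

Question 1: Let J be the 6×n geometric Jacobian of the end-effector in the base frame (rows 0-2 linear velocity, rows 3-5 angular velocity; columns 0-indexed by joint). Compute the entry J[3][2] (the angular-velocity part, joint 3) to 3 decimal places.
-0.500

axis z_2 = (-0.5000,0.8660,0.0000); lever o_n−o_2 = (7.5950,1.6944,3.1820)
cross product → J_v[:, 2] = (2.7557,1.5910,-7.4246)
J_ω[:, 2] = z_2
entry J[3][2] = -0.5000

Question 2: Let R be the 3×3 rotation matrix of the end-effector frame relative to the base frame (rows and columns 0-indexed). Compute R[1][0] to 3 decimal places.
End-effector x-axis (col 0 of R) = (0.7392,-0.5732,0.3536)
R[1][0] = -0.5732

-0.573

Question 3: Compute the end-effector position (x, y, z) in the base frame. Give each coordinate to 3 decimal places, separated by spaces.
after link 1: o_1 = (-1.0000, 1.7321, 2.0000)
after link 2: o_2 = (-4.4641, -0.2679, 1.0000)
after link 3: o_3 = (-2.4022, 3.2319, 4.5355)
after link 4: o_4 = (3.1309, 1.4264, 4.1820)

3.131 1.426 4.182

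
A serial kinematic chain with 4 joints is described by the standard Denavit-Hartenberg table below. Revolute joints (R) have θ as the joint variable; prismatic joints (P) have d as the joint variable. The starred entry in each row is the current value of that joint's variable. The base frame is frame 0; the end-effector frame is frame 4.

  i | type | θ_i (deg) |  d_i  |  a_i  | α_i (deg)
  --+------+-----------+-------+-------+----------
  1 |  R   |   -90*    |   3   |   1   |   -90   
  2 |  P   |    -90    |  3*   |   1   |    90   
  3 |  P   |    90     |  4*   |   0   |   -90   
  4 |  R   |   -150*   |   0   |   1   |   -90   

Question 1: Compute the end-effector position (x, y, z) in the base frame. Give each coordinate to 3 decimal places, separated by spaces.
2.134 3.500 4.000

after link 1: o_1 = (0.0000, -1.0000, 3.0000)
after link 2: o_2 = (3.0000, -1.0000, 4.0000)
after link 3: o_3 = (3.0000, 3.0000, 4.0000)
after link 4: o_4 = (2.1340, 3.5000, 4.0000)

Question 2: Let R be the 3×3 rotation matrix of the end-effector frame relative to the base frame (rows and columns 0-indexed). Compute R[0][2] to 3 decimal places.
0.500

End-effector z-axis (col 2 of R) = (0.5000,0.8660,0.0000)
R[0][2] = 0.5000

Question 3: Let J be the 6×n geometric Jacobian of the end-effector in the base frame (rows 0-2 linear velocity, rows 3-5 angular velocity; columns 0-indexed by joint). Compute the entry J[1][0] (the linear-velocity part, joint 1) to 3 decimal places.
axis z_0 = ẑ; lever o_n−o_0 = (2.1340,3.5000,4.0000)
cross product → J_v[:, 0] = (-3.5000,2.1340,0.0000)
J_ω[:, 0] = z_0
entry J[1][0] = 2.1340

2.134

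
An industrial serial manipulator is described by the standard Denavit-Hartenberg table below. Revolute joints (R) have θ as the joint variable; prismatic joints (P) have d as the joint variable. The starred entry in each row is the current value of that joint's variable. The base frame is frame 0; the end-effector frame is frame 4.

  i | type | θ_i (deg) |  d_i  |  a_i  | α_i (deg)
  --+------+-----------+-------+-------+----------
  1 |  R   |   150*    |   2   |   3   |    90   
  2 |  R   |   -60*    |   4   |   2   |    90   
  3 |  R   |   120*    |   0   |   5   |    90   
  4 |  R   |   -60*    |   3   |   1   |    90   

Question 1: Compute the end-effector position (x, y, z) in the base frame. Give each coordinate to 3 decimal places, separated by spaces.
1.084 11.225 0.833

after link 1: o_1 = (-2.5981, 1.5000, 2.0000)
after link 2: o_2 = (-1.4641, 5.4641, 0.2679)
after link 3: o_3 = (1.7835, 8.5891, 2.4330)
after link 4: o_4 = (1.0837, 11.2252, 0.8325)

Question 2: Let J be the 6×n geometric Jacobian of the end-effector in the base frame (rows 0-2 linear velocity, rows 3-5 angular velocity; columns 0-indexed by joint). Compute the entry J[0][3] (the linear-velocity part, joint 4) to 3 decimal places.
0.938

axis z_3 = (-0.1250,0.6495,-0.7500); lever o_n−o_3 = (-0.6998,2.6361,-1.6005)
cross product → J_v[:, 3] = (0.9375,0.3248,0.1250)
J_ω[:, 3] = z_3
entry J[0][3] = 0.9375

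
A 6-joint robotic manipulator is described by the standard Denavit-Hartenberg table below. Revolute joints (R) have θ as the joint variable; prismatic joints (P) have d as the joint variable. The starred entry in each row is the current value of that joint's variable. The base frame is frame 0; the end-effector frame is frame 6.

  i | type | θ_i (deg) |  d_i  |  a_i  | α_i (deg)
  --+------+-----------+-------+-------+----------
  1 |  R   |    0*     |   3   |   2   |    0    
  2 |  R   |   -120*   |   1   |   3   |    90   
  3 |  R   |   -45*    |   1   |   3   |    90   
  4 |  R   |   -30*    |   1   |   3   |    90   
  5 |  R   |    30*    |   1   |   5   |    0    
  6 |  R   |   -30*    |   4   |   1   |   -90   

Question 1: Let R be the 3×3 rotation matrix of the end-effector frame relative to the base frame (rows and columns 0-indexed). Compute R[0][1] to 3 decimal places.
End-effector y-axis (col 1 of R) = (-0.9268,0.1268,-0.3536)
R[0][1] = -0.9268

-0.927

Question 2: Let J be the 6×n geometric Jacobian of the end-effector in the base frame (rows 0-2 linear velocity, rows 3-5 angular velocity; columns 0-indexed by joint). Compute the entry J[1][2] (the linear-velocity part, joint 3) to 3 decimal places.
axis z_2 = (-0.8660,0.5000,0.0000); lever o_n−o_2 = (5.0011,-6.3282,-7.9296)
cross product → J_v[:, 2] = (-3.9648,-6.8672,2.9798)
J_ω[:, 2] = z_2
entry J[1][2] = -6.8672

-6.867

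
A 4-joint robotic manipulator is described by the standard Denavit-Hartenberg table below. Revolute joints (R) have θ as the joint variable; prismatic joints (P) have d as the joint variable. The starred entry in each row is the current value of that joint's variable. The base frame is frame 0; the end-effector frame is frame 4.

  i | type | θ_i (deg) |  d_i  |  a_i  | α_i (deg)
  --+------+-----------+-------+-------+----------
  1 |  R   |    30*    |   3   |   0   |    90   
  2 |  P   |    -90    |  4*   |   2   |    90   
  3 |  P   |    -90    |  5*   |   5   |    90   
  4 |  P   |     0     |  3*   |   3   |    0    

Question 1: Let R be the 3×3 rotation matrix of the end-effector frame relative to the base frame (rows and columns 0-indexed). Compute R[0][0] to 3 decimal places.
-0.500

End-effector x-axis (col 0 of R) = (-0.5000,0.8660,-0.0000)
R[0][0] = -0.5000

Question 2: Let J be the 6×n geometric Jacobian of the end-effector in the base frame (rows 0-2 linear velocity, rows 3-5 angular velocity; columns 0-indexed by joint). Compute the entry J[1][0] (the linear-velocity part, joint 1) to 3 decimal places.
axis z_0 = ẑ; lever o_n−o_0 = (-6.3301,0.9641,4.0000)
cross product → J_v[:, 0] = (-0.9641,-6.3301,0.0000)
J_ω[:, 0] = z_0
entry J[1][0] = -6.3301

-6.330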